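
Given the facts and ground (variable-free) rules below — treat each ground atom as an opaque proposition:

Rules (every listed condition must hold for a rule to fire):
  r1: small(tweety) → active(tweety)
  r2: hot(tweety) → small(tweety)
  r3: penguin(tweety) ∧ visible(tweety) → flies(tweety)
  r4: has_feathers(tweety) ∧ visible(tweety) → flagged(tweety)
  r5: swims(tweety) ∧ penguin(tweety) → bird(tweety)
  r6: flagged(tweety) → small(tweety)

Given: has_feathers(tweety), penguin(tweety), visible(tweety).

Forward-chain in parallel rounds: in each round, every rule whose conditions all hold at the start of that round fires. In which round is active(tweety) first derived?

Round 1: r3 [penguin(tweety) ∧ visible(tweety) → flies(tweety)]; r4 [has_feathers(tweety) ∧ visible(tweety) → flagged(tweety)]. Adds flies(tweety), flagged(tweety).
Round 2: r6 [flagged(tweety) → small(tweety)]. Adds small(tweety).
Round 3: r1 [small(tweety) → active(tweety)]. Adds active(tweety).
active(tweety) first appears in round 3.

3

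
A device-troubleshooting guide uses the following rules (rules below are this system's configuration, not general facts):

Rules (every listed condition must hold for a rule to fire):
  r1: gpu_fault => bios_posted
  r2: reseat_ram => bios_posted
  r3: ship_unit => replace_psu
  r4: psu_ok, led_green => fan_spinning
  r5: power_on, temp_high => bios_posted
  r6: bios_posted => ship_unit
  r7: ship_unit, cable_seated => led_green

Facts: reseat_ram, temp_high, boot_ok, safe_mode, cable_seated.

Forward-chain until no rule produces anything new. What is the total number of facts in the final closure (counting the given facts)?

9

Round 1: r2 [reseat_ram => bios_posted]. Adds bios_posted.
Round 2: r6 [bios_posted => ship_unit]. Adds ship_unit.
Round 3: r3 [ship_unit => replace_psu]; r7 [ship_unit, cable_seated => led_green]. Adds replace_psu, led_green.
Closure: {bios_posted, boot_ok, cable_seated, led_green, replace_psu, reseat_ram, safe_mode, ship_unit, temp_high} — 9 facts.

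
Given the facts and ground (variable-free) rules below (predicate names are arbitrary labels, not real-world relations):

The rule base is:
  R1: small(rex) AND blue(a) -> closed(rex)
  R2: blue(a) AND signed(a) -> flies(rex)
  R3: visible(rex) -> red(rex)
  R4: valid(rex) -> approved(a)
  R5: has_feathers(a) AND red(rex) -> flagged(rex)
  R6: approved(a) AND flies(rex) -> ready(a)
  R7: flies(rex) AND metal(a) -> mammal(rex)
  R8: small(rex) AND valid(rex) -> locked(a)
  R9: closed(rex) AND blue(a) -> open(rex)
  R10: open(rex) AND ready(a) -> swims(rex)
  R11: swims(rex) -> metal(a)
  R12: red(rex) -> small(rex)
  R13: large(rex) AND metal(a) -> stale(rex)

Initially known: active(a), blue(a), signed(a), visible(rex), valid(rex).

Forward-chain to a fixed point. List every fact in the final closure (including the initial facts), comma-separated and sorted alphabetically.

active(a), approved(a), blue(a), closed(rex), flies(rex), locked(a), mammal(rex), metal(a), open(rex), ready(a), red(rex), signed(a), small(rex), swims(rex), valid(rex), visible(rex)

Round 1: R2 [blue(a) AND signed(a) -> flies(rex)]; R3 [visible(rex) -> red(rex)]; R4 [valid(rex) -> approved(a)]. New: flies(rex), red(rex), approved(a).
Round 2: R6 [approved(a) AND flies(rex) -> ready(a)]; R12 [red(rex) -> small(rex)]. New: ready(a), small(rex).
Round 3: R1 [small(rex) AND blue(a) -> closed(rex)]; R8 [small(rex) AND valid(rex) -> locked(a)]. New: closed(rex), locked(a).
Round 4: R9 [closed(rex) AND blue(a) -> open(rex)]. New: open(rex).
Round 5: R10 [open(rex) AND ready(a) -> swims(rex)]. New: swims(rex).
Round 6: R11 [swims(rex) -> metal(a)]. New: metal(a).
Round 7: R7 [flies(rex) AND metal(a) -> mammal(rex)]. New: mammal(rex).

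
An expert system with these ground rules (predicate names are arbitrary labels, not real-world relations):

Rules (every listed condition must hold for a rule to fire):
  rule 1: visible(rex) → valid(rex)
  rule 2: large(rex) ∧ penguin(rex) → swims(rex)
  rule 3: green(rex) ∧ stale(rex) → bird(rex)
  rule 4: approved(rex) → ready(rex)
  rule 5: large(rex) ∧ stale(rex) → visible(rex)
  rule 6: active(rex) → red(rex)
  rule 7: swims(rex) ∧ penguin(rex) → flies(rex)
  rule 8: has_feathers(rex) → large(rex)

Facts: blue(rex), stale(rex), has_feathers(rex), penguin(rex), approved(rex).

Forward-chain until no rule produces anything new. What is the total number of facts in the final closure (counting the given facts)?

Round 1 fires rule 4, rule 8, giving ready(rex), large(rex).
Round 2 fires rule 2, rule 5, giving swims(rex), visible(rex).
Round 3 fires rule 1, rule 7, giving valid(rex), flies(rex).
Closure: {approved(rex), blue(rex), flies(rex), has_feathers(rex), large(rex), penguin(rex), ready(rex), stale(rex), swims(rex), valid(rex), visible(rex)} — 11 facts.

11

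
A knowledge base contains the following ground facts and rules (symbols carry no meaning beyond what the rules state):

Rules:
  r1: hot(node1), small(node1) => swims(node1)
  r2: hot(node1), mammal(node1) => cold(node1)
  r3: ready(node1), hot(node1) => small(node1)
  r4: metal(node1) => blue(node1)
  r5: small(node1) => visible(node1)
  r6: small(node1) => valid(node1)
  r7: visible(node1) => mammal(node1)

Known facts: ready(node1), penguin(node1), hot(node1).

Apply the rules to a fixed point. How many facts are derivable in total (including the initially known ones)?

Round 1: r3 [ready(node1), hot(node1) => small(node1)]. New: small(node1).
Round 2: r1 [hot(node1), small(node1) => swims(node1)]; r5 [small(node1) => visible(node1)]; r6 [small(node1) => valid(node1)]. New: swims(node1), visible(node1), valid(node1).
Round 3: r7 [visible(node1) => mammal(node1)]. New: mammal(node1).
Round 4: r2 [hot(node1), mammal(node1) => cold(node1)]. New: cold(node1).
Closure: {cold(node1), hot(node1), mammal(node1), penguin(node1), ready(node1), small(node1), swims(node1), valid(node1), visible(node1)} — 9 facts.

9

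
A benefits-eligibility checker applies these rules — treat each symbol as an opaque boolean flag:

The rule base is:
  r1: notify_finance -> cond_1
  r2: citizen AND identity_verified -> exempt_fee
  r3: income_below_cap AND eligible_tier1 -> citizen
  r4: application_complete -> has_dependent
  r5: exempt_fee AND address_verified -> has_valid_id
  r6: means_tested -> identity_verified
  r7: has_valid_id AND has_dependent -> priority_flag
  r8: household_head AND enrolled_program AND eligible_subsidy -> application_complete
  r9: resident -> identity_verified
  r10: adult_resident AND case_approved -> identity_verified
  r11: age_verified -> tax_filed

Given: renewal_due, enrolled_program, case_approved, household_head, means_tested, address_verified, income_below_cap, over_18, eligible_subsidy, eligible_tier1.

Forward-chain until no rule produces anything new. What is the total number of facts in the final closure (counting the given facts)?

[1] r3 [income_below_cap AND eligible_tier1 -> citizen]; r6 [means_tested -> identity_verified]; r8 [household_head AND enrolled_program AND eligible_subsidy -> application_complete]. ⇒ new: citizen, identity_verified, application_complete.
[2] r2 [citizen AND identity_verified -> exempt_fee]; r4 [application_complete -> has_dependent]. ⇒ new: exempt_fee, has_dependent.
[3] r5 [exempt_fee AND address_verified -> has_valid_id]. ⇒ new: has_valid_id.
[4] r7 [has_valid_id AND has_dependent -> priority_flag]. ⇒ new: priority_flag.
Closure: {address_verified, application_complete, case_approved, citizen, eligible_subsidy, eligible_tier1, enrolled_program, exempt_fee, has_dependent, has_valid_id, household_head, identity_verified, income_below_cap, means_tested, over_18, priority_flag, renewal_due} — 17 facts.

17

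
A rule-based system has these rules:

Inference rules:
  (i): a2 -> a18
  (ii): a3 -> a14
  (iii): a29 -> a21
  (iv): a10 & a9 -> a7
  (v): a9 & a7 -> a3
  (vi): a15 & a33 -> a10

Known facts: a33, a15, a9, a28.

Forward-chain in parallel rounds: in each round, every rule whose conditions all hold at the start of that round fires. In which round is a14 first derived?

[1] (vi) [a15 & a33 -> a10]. ⇒ new: a10.
[2] (iv) [a10 & a9 -> a7]. ⇒ new: a7.
[3] (v) [a9 & a7 -> a3]. ⇒ new: a3.
[4] (ii) [a3 -> a14]. ⇒ new: a14.
a14 first appears in round 4.

4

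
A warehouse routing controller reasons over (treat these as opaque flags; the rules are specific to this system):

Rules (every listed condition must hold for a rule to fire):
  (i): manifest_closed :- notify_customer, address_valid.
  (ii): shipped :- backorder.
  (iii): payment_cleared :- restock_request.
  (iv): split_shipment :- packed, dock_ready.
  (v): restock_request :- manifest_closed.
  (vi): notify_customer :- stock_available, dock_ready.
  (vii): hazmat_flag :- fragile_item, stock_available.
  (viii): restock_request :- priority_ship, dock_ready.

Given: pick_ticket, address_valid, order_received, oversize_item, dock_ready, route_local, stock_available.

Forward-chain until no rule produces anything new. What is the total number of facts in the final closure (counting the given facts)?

Round 1: (vi) [notify_customer :- stock_available, dock_ready.]. Adds notify_customer.
Round 2: (i) [manifest_closed :- notify_customer, address_valid.]. Adds manifest_closed.
Round 3: (v) [restock_request :- manifest_closed.]. Adds restock_request.
Round 4: (iii) [payment_cleared :- restock_request.]. Adds payment_cleared.
Closure: {address_valid, dock_ready, manifest_closed, notify_customer, order_received, oversize_item, payment_cleared, pick_ticket, restock_request, route_local, stock_available} — 11 facts.

11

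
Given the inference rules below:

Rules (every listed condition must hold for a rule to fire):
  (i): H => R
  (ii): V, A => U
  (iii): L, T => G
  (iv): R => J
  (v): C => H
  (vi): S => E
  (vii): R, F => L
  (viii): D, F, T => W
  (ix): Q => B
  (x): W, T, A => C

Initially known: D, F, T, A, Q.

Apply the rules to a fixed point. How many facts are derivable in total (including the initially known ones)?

13

[1] (viii) [D, F, T => W]; (ix) [Q => B]. ⇒ new: W, B.
[2] (x) [W, T, A => C]. ⇒ new: C.
[3] (v) [C => H]. ⇒ new: H.
[4] (i) [H => R]. ⇒ new: R.
[5] (iv) [R => J]; (vii) [R, F => L]. ⇒ new: J, L.
[6] (iii) [L, T => G]. ⇒ new: G.
Closure: {A, B, C, D, F, G, H, J, L, Q, R, T, W} — 13 facts.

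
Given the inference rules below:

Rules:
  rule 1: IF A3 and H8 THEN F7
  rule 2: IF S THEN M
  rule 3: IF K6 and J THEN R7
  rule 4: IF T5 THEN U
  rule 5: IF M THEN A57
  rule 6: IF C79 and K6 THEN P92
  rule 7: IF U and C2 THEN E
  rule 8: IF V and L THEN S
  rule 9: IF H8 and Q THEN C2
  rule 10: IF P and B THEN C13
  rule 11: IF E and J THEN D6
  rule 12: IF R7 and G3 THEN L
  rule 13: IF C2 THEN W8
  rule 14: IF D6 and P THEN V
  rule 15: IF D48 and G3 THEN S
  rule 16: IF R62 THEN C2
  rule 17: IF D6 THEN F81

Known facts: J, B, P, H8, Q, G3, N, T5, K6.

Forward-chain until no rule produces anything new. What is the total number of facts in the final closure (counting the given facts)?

[1] rule 3 [IF K6 and J THEN R7]; rule 4 [IF T5 THEN U]; rule 9 [IF H8 and Q THEN C2]; rule 10 [IF P and B THEN C13]. ⇒ new: R7, U, C2, C13.
[2] rule 7 [IF U and C2 THEN E]; rule 12 [IF R7 and G3 THEN L]; rule 13 [IF C2 THEN W8]. ⇒ new: E, L, W8.
[3] rule 11 [IF E and J THEN D6]. ⇒ new: D6.
[4] rule 14 [IF D6 and P THEN V]; rule 17 [IF D6 THEN F81]. ⇒ new: V, F81.
[5] rule 8 [IF V and L THEN S]. ⇒ new: S.
[6] rule 2 [IF S THEN M]. ⇒ new: M.
[7] rule 5 [IF M THEN A57]. ⇒ new: A57.
Closure: {A57, B, C13, C2, D6, E, F81, G3, H8, J, K6, L, M, N, P, Q, R7, S, T5, U, V, W8} — 22 facts.

22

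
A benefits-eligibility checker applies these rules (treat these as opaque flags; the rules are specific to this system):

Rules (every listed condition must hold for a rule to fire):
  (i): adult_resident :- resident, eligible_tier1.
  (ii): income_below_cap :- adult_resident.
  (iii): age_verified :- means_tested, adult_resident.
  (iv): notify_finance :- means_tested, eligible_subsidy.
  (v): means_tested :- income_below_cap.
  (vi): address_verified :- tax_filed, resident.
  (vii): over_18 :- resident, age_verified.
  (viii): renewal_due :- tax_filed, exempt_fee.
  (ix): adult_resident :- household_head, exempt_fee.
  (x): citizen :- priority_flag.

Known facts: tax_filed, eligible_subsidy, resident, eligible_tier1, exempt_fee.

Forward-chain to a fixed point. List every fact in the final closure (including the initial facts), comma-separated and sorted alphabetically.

address_verified, adult_resident, age_verified, eligible_subsidy, eligible_tier1, exempt_fee, income_below_cap, means_tested, notify_finance, over_18, renewal_due, resident, tax_filed

Round 1: (i) [adult_resident :- resident, eligible_tier1.]; (vi) [address_verified :- tax_filed, resident.]; (viii) [renewal_due :- tax_filed, exempt_fee.]. New: adult_resident, address_verified, renewal_due.
Round 2: (ii) [income_below_cap :- adult_resident.]. New: income_below_cap.
Round 3: (v) [means_tested :- income_below_cap.]. New: means_tested.
Round 4: (iii) [age_verified :- means_tested, adult_resident.]; (iv) [notify_finance :- means_tested, eligible_subsidy.]. New: age_verified, notify_finance.
Round 5: (vii) [over_18 :- resident, age_verified.]. New: over_18.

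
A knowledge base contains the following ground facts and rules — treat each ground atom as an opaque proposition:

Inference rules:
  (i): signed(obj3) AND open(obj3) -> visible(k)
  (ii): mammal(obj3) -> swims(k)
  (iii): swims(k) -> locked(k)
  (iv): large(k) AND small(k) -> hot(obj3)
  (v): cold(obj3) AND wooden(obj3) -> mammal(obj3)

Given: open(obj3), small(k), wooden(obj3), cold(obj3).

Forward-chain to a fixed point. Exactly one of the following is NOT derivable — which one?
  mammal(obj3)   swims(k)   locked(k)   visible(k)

visible(k)

Round 1: (v) [cold(obj3) AND wooden(obj3) -> mammal(obj3)]. New: mammal(obj3).
Round 2: (ii) [mammal(obj3) -> swims(k)]. New: swims(k).
Round 3: (iii) [swims(k) -> locked(k)]. New: locked(k).
Derived: locked(k) (round 3), mammal(obj3) (round 1), swims(k) (round 2). visible(k) never appears in any round.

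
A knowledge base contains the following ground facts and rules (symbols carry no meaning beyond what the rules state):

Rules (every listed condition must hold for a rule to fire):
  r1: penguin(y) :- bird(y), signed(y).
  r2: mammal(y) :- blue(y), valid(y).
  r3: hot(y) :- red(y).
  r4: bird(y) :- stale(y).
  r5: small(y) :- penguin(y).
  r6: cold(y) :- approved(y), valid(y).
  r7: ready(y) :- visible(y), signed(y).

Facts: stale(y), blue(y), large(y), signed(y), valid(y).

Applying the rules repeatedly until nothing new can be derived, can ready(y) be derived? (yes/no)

no

Round 1: r2 [mammal(y) :- blue(y), valid(y).]; r4 [bird(y) :- stale(y).]. New: mammal(y), bird(y).
Round 2: r1 [penguin(y) :- bird(y), signed(y).]. New: penguin(y).
Round 3: r5 [small(y) :- penguin(y).]. New: small(y).
Fixed point reached. ready(y) is concluded only by r7; r7 needs visible(y) (never derived).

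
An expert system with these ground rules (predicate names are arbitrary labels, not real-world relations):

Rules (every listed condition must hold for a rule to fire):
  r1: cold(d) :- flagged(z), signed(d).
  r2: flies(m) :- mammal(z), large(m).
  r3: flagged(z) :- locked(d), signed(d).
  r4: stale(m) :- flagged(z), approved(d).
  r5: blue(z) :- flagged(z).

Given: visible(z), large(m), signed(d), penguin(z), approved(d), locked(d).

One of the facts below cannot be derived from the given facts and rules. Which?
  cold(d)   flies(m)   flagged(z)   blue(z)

flies(m)

Round 1 — r3, derive flagged(z).
Round 2 — r1, r4, r5, derive cold(d), stale(m), blue(z).
Derived: blue(z) (round 2), cold(d) (round 2), flagged(z) (round 1). flies(m) never appears in any round.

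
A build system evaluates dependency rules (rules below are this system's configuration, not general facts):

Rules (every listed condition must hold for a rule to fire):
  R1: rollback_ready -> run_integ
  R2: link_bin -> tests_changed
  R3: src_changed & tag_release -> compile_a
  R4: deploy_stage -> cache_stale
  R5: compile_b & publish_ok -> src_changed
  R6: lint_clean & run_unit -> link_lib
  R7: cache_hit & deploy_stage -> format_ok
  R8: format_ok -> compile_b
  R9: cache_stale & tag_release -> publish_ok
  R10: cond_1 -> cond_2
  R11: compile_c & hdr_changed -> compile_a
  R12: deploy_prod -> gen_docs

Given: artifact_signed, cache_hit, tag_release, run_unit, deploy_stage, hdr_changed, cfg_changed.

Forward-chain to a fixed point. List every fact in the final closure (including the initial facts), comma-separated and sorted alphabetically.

artifact_signed, cache_hit, cache_stale, cfg_changed, compile_a, compile_b, deploy_stage, format_ok, hdr_changed, publish_ok, run_unit, src_changed, tag_release

Round 1: R4 [deploy_stage -> cache_stale]; R7 [cache_hit & deploy_stage -> format_ok]. Adds cache_stale, format_ok.
Round 2: R8 [format_ok -> compile_b]; R9 [cache_stale & tag_release -> publish_ok]. Adds compile_b, publish_ok.
Round 3: R5 [compile_b & publish_ok -> src_changed]. Adds src_changed.
Round 4: R3 [src_changed & tag_release -> compile_a]. Adds compile_a.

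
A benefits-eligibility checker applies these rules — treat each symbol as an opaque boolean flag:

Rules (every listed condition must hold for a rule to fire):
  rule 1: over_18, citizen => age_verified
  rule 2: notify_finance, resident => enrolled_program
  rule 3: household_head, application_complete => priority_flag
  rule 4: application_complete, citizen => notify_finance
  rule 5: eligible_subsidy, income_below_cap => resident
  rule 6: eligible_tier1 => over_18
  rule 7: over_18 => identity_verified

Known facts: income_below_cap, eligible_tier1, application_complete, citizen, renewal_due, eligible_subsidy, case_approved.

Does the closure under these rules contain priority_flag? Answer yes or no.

no

Round 1: rule 4 [application_complete, citizen => notify_finance]; rule 5 [eligible_subsidy, income_below_cap => resident]; rule 6 [eligible_tier1 => over_18]. New: notify_finance, resident, over_18.
Round 2: rule 1 [over_18, citizen => age_verified]; rule 2 [notify_finance, resident => enrolled_program]; rule 7 [over_18 => identity_verified]. New: age_verified, enrolled_program, identity_verified.
Fixed point reached. priority_flag is concluded only by rule 3; rule 3 needs household_head (never derived).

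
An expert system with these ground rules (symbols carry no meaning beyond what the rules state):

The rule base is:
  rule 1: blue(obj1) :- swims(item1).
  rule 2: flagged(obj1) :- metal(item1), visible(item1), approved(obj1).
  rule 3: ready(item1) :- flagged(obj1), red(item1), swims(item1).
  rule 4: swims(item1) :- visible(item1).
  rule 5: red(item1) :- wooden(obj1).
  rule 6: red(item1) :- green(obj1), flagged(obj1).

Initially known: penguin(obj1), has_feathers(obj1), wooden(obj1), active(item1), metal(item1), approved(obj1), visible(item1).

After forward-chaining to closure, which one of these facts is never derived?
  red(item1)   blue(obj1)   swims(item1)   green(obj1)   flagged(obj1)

Round 1: rule 2 [flagged(obj1) :- metal(item1), visible(item1), approved(obj1).]; rule 4 [swims(item1) :- visible(item1).]; rule 5 [red(item1) :- wooden(obj1).]. Adds flagged(obj1), swims(item1), red(item1).
Round 2: rule 1 [blue(obj1) :- swims(item1).]; rule 3 [ready(item1) :- flagged(obj1), red(item1), swims(item1).]. Adds blue(obj1), ready(item1).
Derived: blue(obj1) (round 2), red(item1) (round 1), flagged(obj1) (round 1), swims(item1) (round 1). green(obj1) never appears in any round.

green(obj1)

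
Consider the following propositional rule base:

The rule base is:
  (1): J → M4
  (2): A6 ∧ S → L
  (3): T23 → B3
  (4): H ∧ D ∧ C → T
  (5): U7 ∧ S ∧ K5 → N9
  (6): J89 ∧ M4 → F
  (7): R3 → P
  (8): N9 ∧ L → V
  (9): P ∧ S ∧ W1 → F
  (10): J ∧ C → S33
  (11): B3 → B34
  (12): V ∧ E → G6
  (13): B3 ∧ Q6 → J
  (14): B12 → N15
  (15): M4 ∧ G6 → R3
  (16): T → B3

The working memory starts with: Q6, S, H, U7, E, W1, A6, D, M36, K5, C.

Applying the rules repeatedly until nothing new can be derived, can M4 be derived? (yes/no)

yes

[1] (2) [A6 ∧ S → L]; (4) [H ∧ D ∧ C → T]; (5) [U7 ∧ S ∧ K5 → N9]. ⇒ new: L, T, N9.
[2] (8) [N9 ∧ L → V]; (16) [T → B3]. ⇒ new: V, B3.
[3] (11) [B3 → B34]; (12) [V ∧ E → G6]; (13) [B3 ∧ Q6 → J]. ⇒ new: B34, G6, J.
[4] (1) [J → M4]; (10) [J ∧ C → S33]. ⇒ new: M4, S33.
[5] (15) [M4 ∧ G6 → R3]. ⇒ new: R3.
[6] (7) [R3 → P]. ⇒ new: P.
[7] (9) [P ∧ S ∧ W1 → F]. ⇒ new: F.
M4 appears in round 4, so it is derivable.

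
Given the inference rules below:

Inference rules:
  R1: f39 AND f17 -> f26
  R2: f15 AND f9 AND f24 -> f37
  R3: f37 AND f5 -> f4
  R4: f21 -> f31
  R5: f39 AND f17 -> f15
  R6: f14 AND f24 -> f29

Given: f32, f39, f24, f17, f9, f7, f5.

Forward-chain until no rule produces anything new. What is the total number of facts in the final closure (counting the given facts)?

Round 1: R1 [f39 AND f17 -> f26]; R5 [f39 AND f17 -> f15]. Adds f26, f15.
Round 2: R2 [f15 AND f9 AND f24 -> f37]. Adds f37.
Round 3: R3 [f37 AND f5 -> f4]. Adds f4.
Closure: {f15, f17, f24, f26, f32, f37, f39, f4, f5, f7, f9} — 11 facts.

11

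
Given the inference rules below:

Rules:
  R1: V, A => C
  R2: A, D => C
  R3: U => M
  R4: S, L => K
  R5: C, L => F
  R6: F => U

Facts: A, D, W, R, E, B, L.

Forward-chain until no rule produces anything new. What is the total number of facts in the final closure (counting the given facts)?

[1] R2 [A, D => C]. ⇒ new: C.
[2] R5 [C, L => F]. ⇒ new: F.
[3] R6 [F => U]. ⇒ new: U.
[4] R3 [U => M]. ⇒ new: M.
Closure: {A, B, C, D, E, F, L, M, R, U, W} — 11 facts.

11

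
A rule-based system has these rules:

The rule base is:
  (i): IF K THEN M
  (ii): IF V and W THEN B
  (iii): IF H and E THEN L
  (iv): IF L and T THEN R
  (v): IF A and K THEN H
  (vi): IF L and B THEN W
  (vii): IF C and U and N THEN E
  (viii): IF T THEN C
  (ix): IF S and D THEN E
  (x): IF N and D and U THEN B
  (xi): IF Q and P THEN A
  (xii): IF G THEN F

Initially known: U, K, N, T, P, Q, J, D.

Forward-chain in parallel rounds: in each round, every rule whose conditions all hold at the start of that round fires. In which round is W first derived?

4

[1] (i) [IF K THEN M]; (viii) [IF T THEN C]; (x) [IF N and D and U THEN B]; (xi) [IF Q and P THEN A]. ⇒ new: M, C, B, A.
[2] (v) [IF A and K THEN H]; (vii) [IF C and U and N THEN E]. ⇒ new: H, E.
[3] (iii) [IF H and E THEN L]. ⇒ new: L.
[4] (iv) [IF L and T THEN R]; (vi) [IF L and B THEN W]. ⇒ new: R, W.
W first appears in round 4.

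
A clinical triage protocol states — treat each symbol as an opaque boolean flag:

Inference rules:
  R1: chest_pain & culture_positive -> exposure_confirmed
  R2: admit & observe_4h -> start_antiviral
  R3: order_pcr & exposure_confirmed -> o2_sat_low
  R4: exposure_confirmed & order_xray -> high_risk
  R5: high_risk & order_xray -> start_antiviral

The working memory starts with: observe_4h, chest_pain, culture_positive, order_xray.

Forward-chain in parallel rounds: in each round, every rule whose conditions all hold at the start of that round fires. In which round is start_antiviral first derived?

Round 1 — R1, derive exposure_confirmed.
Round 2 — R4, derive high_risk.
Round 3 — R5, derive start_antiviral.
start_antiviral first appears in round 3.

3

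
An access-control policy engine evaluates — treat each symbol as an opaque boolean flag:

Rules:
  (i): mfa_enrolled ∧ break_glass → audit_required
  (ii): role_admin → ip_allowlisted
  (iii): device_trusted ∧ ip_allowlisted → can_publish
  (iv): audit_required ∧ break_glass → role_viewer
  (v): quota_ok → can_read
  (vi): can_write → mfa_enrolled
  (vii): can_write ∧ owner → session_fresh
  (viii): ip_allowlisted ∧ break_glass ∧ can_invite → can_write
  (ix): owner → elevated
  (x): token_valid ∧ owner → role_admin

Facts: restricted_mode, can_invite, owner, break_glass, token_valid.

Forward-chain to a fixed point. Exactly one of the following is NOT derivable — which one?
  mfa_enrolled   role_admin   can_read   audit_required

Round 1 — (ix), (x), derive elevated, role_admin.
Round 2 — (ii), derive ip_allowlisted.
Round 3 — (viii), derive can_write.
Round 4 — (vi), (vii), derive mfa_enrolled, session_fresh.
Round 5 — (i), derive audit_required.
Round 6 — (iv), derive role_viewer.
Derived: audit_required (round 5), role_admin (round 1), mfa_enrolled (round 4). can_read never appears in any round.

can_read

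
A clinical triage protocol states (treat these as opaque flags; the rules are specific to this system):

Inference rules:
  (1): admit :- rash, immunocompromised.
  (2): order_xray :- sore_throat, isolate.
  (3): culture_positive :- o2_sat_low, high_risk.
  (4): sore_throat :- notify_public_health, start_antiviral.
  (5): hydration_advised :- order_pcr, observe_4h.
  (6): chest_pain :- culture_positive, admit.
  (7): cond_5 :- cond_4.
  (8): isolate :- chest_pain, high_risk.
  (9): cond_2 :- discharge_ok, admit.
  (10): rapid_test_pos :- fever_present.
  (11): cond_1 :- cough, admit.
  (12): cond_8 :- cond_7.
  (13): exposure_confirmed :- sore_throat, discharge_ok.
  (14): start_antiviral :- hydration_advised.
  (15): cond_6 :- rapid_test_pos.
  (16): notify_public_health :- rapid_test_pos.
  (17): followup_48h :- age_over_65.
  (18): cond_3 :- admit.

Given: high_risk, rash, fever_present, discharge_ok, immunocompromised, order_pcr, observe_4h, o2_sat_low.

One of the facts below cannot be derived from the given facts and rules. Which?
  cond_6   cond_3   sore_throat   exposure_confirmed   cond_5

cond_5

Round 1: (1) [admit :- rash, immunocompromised.]; (3) [culture_positive :- o2_sat_low, high_risk.]; (5) [hydration_advised :- order_pcr, observe_4h.]; (10) [rapid_test_pos :- fever_present.]. Adds admit, culture_positive, hydration_advised, rapid_test_pos.
Round 2: (6) [chest_pain :- culture_positive, admit.]; (9) [cond_2 :- discharge_ok, admit.]; (14) [start_antiviral :- hydration_advised.]; (15) [cond_6 :- rapid_test_pos.]; (16) [notify_public_health :- rapid_test_pos.]; (18) [cond_3 :- admit.]. Adds chest_pain, cond_2, start_antiviral, cond_6, notify_public_health, cond_3.
Round 3: (4) [sore_throat :- notify_public_health, start_antiviral.]; (8) [isolate :- chest_pain, high_risk.]. Adds sore_throat, isolate.
Round 4: (2) [order_xray :- sore_throat, isolate.]; (13) [exposure_confirmed :- sore_throat, discharge_ok.]. Adds order_xray, exposure_confirmed.
Derived: cond_6 (round 2), cond_3 (round 2), exposure_confirmed (round 4), sore_throat (round 3). cond_5 never appears in any round.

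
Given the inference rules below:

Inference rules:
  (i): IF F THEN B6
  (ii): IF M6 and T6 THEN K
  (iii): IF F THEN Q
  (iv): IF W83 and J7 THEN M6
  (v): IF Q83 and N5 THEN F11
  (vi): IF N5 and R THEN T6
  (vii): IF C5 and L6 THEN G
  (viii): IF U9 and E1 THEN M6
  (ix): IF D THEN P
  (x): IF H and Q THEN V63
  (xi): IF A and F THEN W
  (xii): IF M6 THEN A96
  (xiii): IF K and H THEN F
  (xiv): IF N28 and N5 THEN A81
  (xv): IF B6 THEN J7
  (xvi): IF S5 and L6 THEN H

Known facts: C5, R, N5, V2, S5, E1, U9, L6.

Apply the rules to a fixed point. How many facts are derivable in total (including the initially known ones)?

19

Round 1 fires (vi), (vii), (viii), (xvi), giving T6, G, M6, H.
Round 2 fires (ii), (xii), giving K, A96.
Round 3 fires (xiii), giving F.
Round 4 fires (i), (iii), giving B6, Q.
Round 5 fires (x), (xv), giving V63, J7.
Closure: {A96, B6, C5, E1, F, G, H, J7, K, L6, M6, N5, Q, R, S5, T6, U9, V2, V63} — 19 facts.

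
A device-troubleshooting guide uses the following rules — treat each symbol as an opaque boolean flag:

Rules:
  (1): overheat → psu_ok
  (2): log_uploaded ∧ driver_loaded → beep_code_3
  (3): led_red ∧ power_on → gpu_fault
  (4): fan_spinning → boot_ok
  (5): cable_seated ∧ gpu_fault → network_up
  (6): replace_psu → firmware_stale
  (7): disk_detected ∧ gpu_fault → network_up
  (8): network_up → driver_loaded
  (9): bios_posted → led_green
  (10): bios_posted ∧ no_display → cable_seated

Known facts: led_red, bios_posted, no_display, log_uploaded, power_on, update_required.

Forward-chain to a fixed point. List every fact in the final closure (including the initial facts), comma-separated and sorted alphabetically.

beep_code_3, bios_posted, cable_seated, driver_loaded, gpu_fault, led_green, led_red, log_uploaded, network_up, no_display, power_on, update_required

[1] (3) [led_red ∧ power_on → gpu_fault]; (9) [bios_posted → led_green]; (10) [bios_posted ∧ no_display → cable_seated]. ⇒ new: gpu_fault, led_green, cable_seated.
[2] (5) [cable_seated ∧ gpu_fault → network_up]. ⇒ new: network_up.
[3] (8) [network_up → driver_loaded]. ⇒ new: driver_loaded.
[4] (2) [log_uploaded ∧ driver_loaded → beep_code_3]. ⇒ new: beep_code_3.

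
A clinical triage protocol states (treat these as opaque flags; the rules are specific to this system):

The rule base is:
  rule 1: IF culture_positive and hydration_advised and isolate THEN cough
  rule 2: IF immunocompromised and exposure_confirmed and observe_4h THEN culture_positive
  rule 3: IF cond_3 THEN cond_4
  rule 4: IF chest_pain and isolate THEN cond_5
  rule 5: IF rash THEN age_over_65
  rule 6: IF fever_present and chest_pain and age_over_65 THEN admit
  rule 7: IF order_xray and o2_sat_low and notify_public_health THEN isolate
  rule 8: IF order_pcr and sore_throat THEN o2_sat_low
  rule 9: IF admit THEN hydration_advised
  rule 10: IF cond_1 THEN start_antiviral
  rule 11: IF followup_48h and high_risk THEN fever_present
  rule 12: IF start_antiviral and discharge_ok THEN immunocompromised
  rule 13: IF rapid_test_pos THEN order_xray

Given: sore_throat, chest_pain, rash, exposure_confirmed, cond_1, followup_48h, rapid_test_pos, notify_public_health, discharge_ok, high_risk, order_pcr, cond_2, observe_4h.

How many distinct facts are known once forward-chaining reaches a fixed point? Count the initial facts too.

25

[1] rule 5 [IF rash THEN age_over_65]; rule 8 [IF order_pcr and sore_throat THEN o2_sat_low]; rule 10 [IF cond_1 THEN start_antiviral]; rule 11 [IF followup_48h and high_risk THEN fever_present]; rule 13 [IF rapid_test_pos THEN order_xray]. ⇒ new: age_over_65, o2_sat_low, start_antiviral, fever_present, order_xray.
[2] rule 6 [IF fever_present and chest_pain and age_over_65 THEN admit]; rule 7 [IF order_xray and o2_sat_low and notify_public_health THEN isolate]; rule 12 [IF start_antiviral and discharge_ok THEN immunocompromised]. ⇒ new: admit, isolate, immunocompromised.
[3] rule 2 [IF immunocompromised and exposure_confirmed and observe_4h THEN culture_positive]; rule 4 [IF chest_pain and isolate THEN cond_5]; rule 9 [IF admit THEN hydration_advised]. ⇒ new: culture_positive, cond_5, hydration_advised.
[4] rule 1 [IF culture_positive and hydration_advised and isolate THEN cough]. ⇒ new: cough.
Closure: {admit, age_over_65, chest_pain, cond_1, cond_2, cond_5, cough, culture_positive, discharge_ok, exposure_confirmed, fever_present, followup_48h, high_risk, hydration_advised, immunocompromised, isolate, notify_public_health, o2_sat_low, observe_4h, order_pcr, order_xray, rapid_test_pos, rash, sore_throat, start_antiviral} — 25 facts.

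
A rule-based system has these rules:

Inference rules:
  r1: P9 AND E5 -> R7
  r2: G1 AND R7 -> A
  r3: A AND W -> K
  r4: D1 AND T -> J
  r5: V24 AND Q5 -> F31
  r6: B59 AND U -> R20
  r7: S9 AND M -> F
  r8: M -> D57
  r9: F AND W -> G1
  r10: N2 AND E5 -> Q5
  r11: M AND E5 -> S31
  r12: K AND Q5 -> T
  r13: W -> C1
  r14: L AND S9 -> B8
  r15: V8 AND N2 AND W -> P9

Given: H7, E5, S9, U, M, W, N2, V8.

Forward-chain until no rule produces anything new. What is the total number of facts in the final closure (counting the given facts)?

Round 1 — r7, r8, r10, r11, r13, r15, derive F, D57, Q5, S31, C1, P9.
Round 2 — r1, r9, derive R7, G1.
Round 3 — r2, derive A.
Round 4 — r3, derive K.
Round 5 — r12, derive T.
Closure: {A, C1, D57, E5, F, G1, H7, K, M, N2, P9, Q5, R7, S31, S9, T, U, V8, W} — 19 facts.

19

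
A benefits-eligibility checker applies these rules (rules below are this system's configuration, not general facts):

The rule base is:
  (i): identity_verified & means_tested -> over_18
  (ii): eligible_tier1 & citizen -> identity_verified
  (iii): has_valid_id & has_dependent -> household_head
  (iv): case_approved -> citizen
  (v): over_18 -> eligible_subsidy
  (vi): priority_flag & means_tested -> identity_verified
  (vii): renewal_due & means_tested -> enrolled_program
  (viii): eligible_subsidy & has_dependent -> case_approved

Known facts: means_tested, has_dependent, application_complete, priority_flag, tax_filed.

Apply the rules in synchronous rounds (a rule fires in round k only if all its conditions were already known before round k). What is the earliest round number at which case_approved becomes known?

Round 1 fires (vi), giving identity_verified.
Round 2 fires (i), giving over_18.
Round 3 fires (v), giving eligible_subsidy.
Round 4 fires (viii), giving case_approved.
case_approved first appears in round 4.

4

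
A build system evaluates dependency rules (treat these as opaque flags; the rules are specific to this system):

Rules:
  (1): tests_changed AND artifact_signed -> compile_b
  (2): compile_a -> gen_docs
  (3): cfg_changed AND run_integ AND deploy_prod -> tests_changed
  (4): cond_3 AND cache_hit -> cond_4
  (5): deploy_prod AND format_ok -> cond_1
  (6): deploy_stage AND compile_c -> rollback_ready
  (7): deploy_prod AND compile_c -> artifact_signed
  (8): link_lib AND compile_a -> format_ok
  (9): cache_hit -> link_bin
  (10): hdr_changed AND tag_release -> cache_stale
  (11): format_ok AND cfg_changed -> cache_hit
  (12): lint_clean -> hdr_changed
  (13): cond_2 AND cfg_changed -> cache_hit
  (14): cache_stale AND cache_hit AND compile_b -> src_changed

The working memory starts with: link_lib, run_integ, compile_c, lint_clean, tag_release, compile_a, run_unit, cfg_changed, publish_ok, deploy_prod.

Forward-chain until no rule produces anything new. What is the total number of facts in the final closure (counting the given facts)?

Round 1: (2) [compile_a -> gen_docs]; (3) [cfg_changed AND run_integ AND deploy_prod -> tests_changed]; (7) [deploy_prod AND compile_c -> artifact_signed]; (8) [link_lib AND compile_a -> format_ok]; (12) [lint_clean -> hdr_changed]. Adds gen_docs, tests_changed, artifact_signed, format_ok, hdr_changed.
Round 2: (1) [tests_changed AND artifact_signed -> compile_b]; (5) [deploy_prod AND format_ok -> cond_1]; (10) [hdr_changed AND tag_release -> cache_stale]; (11) [format_ok AND cfg_changed -> cache_hit]. Adds compile_b, cond_1, cache_stale, cache_hit.
Round 3: (9) [cache_hit -> link_bin]; (14) [cache_stale AND cache_hit AND compile_b -> src_changed]. Adds link_bin, src_changed.
Closure: {artifact_signed, cache_hit, cache_stale, cfg_changed, compile_a, compile_b, compile_c, cond_1, deploy_prod, format_ok, gen_docs, hdr_changed, link_bin, link_lib, lint_clean, publish_ok, run_integ, run_unit, src_changed, tag_release, tests_changed} — 21 facts.

21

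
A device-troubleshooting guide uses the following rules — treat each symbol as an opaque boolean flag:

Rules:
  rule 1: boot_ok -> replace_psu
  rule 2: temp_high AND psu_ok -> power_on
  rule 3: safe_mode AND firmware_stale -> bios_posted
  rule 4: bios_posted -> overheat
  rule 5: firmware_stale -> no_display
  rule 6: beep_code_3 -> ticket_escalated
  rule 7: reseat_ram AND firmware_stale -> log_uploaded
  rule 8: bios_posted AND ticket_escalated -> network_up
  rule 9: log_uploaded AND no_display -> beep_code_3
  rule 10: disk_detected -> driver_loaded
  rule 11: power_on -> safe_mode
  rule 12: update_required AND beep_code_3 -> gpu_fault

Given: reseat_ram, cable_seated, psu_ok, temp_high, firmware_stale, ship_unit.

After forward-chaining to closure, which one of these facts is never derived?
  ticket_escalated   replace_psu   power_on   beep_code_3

replace_psu

Round 1: rule 2 [temp_high AND psu_ok -> power_on]; rule 5 [firmware_stale -> no_display]; rule 7 [reseat_ram AND firmware_stale -> log_uploaded]. Adds power_on, no_display, log_uploaded.
Round 2: rule 9 [log_uploaded AND no_display -> beep_code_3]; rule 11 [power_on -> safe_mode]. Adds beep_code_3, safe_mode.
Round 3: rule 3 [safe_mode AND firmware_stale -> bios_posted]; rule 6 [beep_code_3 -> ticket_escalated]. Adds bios_posted, ticket_escalated.
Round 4: rule 4 [bios_posted -> overheat]; rule 8 [bios_posted AND ticket_escalated -> network_up]. Adds overheat, network_up.
Derived: power_on (round 1), beep_code_3 (round 2), ticket_escalated (round 3). replace_psu never appears in any round.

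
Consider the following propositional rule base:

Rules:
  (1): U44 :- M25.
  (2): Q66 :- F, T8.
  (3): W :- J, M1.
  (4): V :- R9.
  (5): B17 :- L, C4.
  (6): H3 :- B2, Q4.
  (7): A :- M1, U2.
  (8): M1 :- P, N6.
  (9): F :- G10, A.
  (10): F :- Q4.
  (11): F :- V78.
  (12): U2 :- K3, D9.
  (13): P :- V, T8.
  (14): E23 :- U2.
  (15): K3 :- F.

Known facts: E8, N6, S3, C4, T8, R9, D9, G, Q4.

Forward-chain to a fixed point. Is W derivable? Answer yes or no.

no

Round 1: (4) [V :- R9.]; (10) [F :- Q4.]. New: V, F.
Round 2: (2) [Q66 :- F, T8.]; (13) [P :- V, T8.]; (15) [K3 :- F.]. New: Q66, P, K3.
Round 3: (8) [M1 :- P, N6.]; (12) [U2 :- K3, D9.]. New: M1, U2.
Round 4: (7) [A :- M1, U2.]; (14) [E23 :- U2.]. New: A, E23.
Fixed point reached. W is concluded only by (3); (3) needs J (never derived).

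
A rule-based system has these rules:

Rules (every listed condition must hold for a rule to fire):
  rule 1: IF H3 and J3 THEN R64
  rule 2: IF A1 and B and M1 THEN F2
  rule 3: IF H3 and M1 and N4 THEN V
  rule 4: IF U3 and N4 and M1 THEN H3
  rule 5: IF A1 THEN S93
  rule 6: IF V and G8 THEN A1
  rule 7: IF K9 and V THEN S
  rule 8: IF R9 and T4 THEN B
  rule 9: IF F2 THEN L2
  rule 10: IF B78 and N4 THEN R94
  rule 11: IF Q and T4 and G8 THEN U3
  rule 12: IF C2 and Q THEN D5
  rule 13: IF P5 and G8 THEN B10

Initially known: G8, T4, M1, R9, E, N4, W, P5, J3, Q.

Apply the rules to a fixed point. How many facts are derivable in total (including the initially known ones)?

Round 1: rule 8 [IF R9 and T4 THEN B]; rule 11 [IF Q and T4 and G8 THEN U3]; rule 13 [IF P5 and G8 THEN B10]. New: B, U3, B10.
Round 2: rule 4 [IF U3 and N4 and M1 THEN H3]. New: H3.
Round 3: rule 1 [IF H3 and J3 THEN R64]; rule 3 [IF H3 and M1 and N4 THEN V]. New: R64, V.
Round 4: rule 6 [IF V and G8 THEN A1]. New: A1.
Round 5: rule 2 [IF A1 and B and M1 THEN F2]; rule 5 [IF A1 THEN S93]. New: F2, S93.
Round 6: rule 9 [IF F2 THEN L2]. New: L2.
Closure: {A1, B, B10, E, F2, G8, H3, J3, L2, M1, N4, P5, Q, R64, R9, S93, T4, U3, V, W} — 20 facts.

20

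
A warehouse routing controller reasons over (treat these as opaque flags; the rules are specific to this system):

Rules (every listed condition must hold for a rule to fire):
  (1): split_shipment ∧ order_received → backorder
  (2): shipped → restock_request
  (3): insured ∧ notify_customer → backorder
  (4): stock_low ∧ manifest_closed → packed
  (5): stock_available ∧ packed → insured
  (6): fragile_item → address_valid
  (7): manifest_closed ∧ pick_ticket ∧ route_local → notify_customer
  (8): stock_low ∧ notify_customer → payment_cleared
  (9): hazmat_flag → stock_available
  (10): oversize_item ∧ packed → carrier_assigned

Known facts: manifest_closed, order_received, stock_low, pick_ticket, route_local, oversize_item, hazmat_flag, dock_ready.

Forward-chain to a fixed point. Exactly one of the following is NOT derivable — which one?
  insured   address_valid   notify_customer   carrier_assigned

Round 1 fires (4), (7), (9), giving packed, notify_customer, stock_available.
Round 2 fires (5), (8), (10), giving insured, payment_cleared, carrier_assigned.
Round 3 fires (3), giving backorder.
Derived: notify_customer (round 1), carrier_assigned (round 2), insured (round 2). address_valid never appears in any round.

address_valid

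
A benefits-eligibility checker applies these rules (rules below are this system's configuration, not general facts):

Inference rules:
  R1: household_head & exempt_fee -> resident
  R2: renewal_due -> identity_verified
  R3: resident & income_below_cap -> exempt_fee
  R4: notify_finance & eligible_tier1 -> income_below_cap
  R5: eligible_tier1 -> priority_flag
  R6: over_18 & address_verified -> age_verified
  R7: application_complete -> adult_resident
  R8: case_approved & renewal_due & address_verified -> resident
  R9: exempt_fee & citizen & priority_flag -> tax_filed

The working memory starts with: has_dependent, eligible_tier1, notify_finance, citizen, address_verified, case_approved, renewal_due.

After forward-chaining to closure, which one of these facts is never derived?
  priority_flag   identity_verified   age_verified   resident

Round 1 fires R2, R4, R5, R8, giving identity_verified, income_below_cap, priority_flag, resident.
Round 2 fires R3, giving exempt_fee.
Round 3 fires R9, giving tax_filed.
Derived: resident (round 1), identity_verified (round 1), priority_flag (round 1). age_verified never appears in any round.

age_verified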